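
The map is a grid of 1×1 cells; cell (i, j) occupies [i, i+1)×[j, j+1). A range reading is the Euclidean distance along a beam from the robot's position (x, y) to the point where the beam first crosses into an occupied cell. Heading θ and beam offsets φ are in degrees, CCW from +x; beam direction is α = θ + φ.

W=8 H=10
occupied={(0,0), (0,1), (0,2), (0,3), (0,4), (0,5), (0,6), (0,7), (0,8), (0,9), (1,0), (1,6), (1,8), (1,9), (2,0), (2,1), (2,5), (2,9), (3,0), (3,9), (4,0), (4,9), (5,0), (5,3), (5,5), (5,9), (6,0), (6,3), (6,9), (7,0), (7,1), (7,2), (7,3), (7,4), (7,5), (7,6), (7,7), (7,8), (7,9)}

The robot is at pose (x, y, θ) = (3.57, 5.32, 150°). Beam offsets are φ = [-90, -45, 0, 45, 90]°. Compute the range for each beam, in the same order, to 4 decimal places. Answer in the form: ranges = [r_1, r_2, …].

beam 1: φ=-90°, α=60°
  dir = (cos 60°, sin 60°) = (0.5000, 0.8660); from cell (3,5)
  next x-line at t=0.8600, next y-line at t=0.7852; Δt_x=2.0000, Δt_y=1.1547
    y: enter (3,6) at t=0.7852
    x: enter (4,6) at t=0.8600
    y: enter (4,7) at t=1.9399
    x: enter (5,7) at t=2.8600
    y: enter (5,8) at t=3.0946
    y: enter (5,9) at t=4.2493 ← occupied
  → r_1 = 4.2493
beam 2: φ=-45°, α=105°
  dir = (cos 105°, sin 105°) = (-0.2588, 0.9659); from cell (3,5)
  next x-line at t=2.2023, next y-line at t=0.7040; Δt_x=3.8637, Δt_y=1.0353
    y: enter (3,6) at t=0.7040
    y: enter (3,7) at t=1.7393
    x: enter (2,7) at t=2.2023
    y: enter (2,8) at t=2.7745
    y: enter (2,9) at t=3.8098 ← occupied
  → r_2 = 3.8098
beam 3: φ=0°, α=150°
  dir = (cos 150°, sin 150°) = (-0.8660, 0.5000); from cell (3,5)
  next x-line at t=0.6582, next y-line at t=1.3600; Δt_x=1.1547, Δt_y=2.0000
    x: enter (2,5) at t=0.6582 ← occupied
  → r_3 = 0.6582
beam 4: φ=45°, α=195°
  dir = (cos 195°, sin 195°) = (-0.9659, -0.2588); from cell (3,5)
  next x-line at t=0.5901, next y-line at t=1.2364; Δt_x=1.0353, Δt_y=3.8637
    x: enter (2,5) at t=0.5901 ← occupied
  → r_4 = 0.5901
beam 5: φ=90°, α=240°
  dir = (cos 240°, sin 240°) = (-0.5000, -0.8660); from cell (3,5)
  next x-line at t=1.1400, next y-line at t=0.3695; Δt_x=2.0000, Δt_y=1.1547
    y: enter (3,4) at t=0.3695
    x: enter (2,4) at t=1.1400
    y: enter (2,3) at t=1.5242
    y: enter (2,2) at t=2.6789
    x: enter (1,2) at t=3.1400
    y: enter (1,1) at t=3.8336
    y: enter (1,0) at t=4.9883 ← occupied
  → r_5 = 4.9883

ranges = [4.2493, 3.8098, 0.6582, 0.5901, 4.9883]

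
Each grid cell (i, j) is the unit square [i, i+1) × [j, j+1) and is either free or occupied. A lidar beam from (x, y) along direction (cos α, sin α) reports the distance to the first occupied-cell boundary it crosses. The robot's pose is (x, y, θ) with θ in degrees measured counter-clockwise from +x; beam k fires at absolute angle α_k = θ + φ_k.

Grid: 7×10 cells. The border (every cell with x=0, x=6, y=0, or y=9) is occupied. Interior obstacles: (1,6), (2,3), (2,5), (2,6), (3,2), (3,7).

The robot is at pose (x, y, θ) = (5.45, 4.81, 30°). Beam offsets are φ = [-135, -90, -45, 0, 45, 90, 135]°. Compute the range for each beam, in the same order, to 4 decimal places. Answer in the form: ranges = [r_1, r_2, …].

beam 1: φ=-135°, α=255°
  d=(-0.2588,-0.9659)  start (5,4)  tX=1.7387 tY=0.8386  stride 1/|dx|=3.8637 1/|dy|=1.0353
    cross y-line → (5,3), t=0.8386
    cross x-line → (4,3), t=1.7387
    cross y-line → (4,2), t=1.8738
    cross y-line → (4,1), t=2.9091
    cross y-line → (4,0), t=3.9444 (wall)
  → r_1 = 3.9444
beam 2: φ=-90°, α=300°
  d=(0.5000,-0.8660)  start (5,4)  tX=1.1000 tY=0.9353  stride 1/|dx|=2.0000 1/|dy|=1.1547
    cross y-line → (5,3), t=0.9353
    cross x-line → (6,3), t=1.1000 (wall)
  → r_2 = 1.1000
beam 3: φ=-45°, α=345°
  d=(0.9659,-0.2588)  start (5,4)  tX=0.5694 tY=3.1296  stride 1/|dx|=1.0353 1/|dy|=3.8637
    cross x-line → (6,4), t=0.5694 (wall)
  → r_3 = 0.5694
beam 4: φ=0°, α=30°
  d=(0.8660,0.5000)  start (5,4)  tX=0.6351 tY=0.3800  stride 1/|dx|=1.1547 1/|dy|=2.0000
    cross y-line → (5,5), t=0.3800
    cross x-line → (6,5), t=0.6351 (wall)
  → r_4 = 0.6351
beam 5: φ=45°, α=75°
  d=(0.2588,0.9659)  start (5,4)  tX=2.1250 tY=0.1967  stride 1/|dx|=3.8637 1/|dy|=1.0353
    cross y-line → (5,5), t=0.1967
    cross y-line → (5,6), t=1.2320
    cross x-line → (6,6), t=2.1250 (wall)
  → r_5 = 2.1250
beam 6: φ=90°, α=120°
  d=(-0.5000,0.8660)  start (5,4)  tX=0.9000 tY=0.2194  stride 1/|dx|=2.0000 1/|dy|=1.1547
    cross y-line → (5,5), t=0.2194
    cross x-line → (4,5), t=0.9000
    cross y-line → (4,6), t=1.3741
    cross y-line → (4,7), t=2.5288
    cross x-line → (3,7), t=2.9000 (wall)
  → r_6 = 2.9000
beam 7: φ=135°, α=165°
  d=(-0.9659,0.2588)  start (5,4)  tX=0.4659 tY=0.7341  stride 1/|dx|=1.0353 1/|dy|=3.8637
    cross x-line → (4,4), t=0.4659
    cross y-line → (4,5), t=0.7341
    cross x-line → (3,5), t=1.5012
    cross x-line → (2,5), t=2.5364 (wall)
  → r_7 = 2.5364

ranges = [3.9444, 1.1000, 0.5694, 0.6351, 2.1250, 2.9000, 2.5364]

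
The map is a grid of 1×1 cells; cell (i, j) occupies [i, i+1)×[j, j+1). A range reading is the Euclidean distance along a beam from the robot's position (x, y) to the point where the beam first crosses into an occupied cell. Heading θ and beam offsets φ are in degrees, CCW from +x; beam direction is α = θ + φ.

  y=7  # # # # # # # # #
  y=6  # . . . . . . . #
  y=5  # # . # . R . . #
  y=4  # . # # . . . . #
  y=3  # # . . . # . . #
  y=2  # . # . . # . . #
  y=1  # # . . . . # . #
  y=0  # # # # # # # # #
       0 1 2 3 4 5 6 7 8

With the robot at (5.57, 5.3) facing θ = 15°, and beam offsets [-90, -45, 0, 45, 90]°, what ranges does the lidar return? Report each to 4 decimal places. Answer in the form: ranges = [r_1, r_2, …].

ranges = [1.3459, 2.8059, 2.5157, 1.9630, 1.7600]

beam 1: φ=-90°, α=285°
  cosα=0.2588 sinα=-0.9659 | (5,5) | tMaxX 1.6614 tMaxY 0.3106 | tΔX 3.8637 tΔY 1.0353
    t=0.3106 [y] (5,4)
    t=1.3459 [y] (5,3) — stop
  → r_1 = 1.3459
beam 2: φ=-45°, α=330°
  cosα=0.8660 sinα=-0.5000 | (5,5) | tMaxX 0.4965 tMaxY 0.6000 | tΔX 1.1547 tΔY 2.0000
    t=0.4965 [x] (6,5)
    t=0.6000 [y] (6,4)
    t=1.6512 [x] (7,4)
    t=2.6000 [y] (7,3)
    t=2.8059 [x] (8,3) — stop
  → r_2 = 2.8059
beam 3: φ=0°, α=15°
  cosα=0.9659 sinα=0.2588 | (5,5) | tMaxX 0.4452 tMaxY 2.7046 | tΔX 1.0353 tΔY 3.8637
    t=0.4452 [x] (6,5)
    t=1.4804 [x] (7,5)
    t=2.5157 [x] (8,5) — stop
  → r_3 = 2.5157
beam 4: φ=45°, α=60°
  cosα=0.5000 sinα=0.8660 | (5,5) | tMaxX 0.8600 tMaxY 0.8083 | tΔX 2.0000 tΔY 1.1547
    t=0.8083 [y] (5,6)
    t=0.8600 [x] (6,6)
    t=1.9630 [y] (6,7) — stop
  → r_4 = 1.9630
beam 5: φ=90°, α=105°
  cosα=-0.2588 sinα=0.9659 | (5,5) | tMaxX 2.2023 tMaxY 0.7247 | tΔX 3.8637 tΔY 1.0353
    t=0.7247 [y] (5,6)
    t=1.7600 [y] (5,7) — stop
  → r_5 = 1.7600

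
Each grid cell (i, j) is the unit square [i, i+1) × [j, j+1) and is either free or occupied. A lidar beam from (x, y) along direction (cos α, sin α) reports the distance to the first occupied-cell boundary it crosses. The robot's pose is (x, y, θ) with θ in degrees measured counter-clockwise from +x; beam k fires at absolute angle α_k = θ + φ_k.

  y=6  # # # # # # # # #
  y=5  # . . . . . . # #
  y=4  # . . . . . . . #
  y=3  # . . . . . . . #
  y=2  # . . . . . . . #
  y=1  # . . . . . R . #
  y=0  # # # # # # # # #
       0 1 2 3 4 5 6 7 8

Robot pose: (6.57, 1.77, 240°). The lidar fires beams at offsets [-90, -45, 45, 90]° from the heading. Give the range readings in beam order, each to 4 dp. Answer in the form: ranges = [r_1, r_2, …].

beam 1: φ=-90°, α=150°
  direction (-0.8660, 0.5000); cell (6,1); t to first gridline: x 0.6582, y 0.4600 (then +1.1547 / +2.0000)
    (6,2) via y @ 0.4600
    (5,2) via x @ 0.6582
    (4,2) via x @ 1.8129
    (4,3) via y @ 2.4600
    (3,3) via x @ 2.9676
    (2,3) via x @ 4.1223
    (2,4) via y @ 4.4600
    (1,4) via x @ 5.2770
    (0,4) via x @ 6.4317  # hit
  → r_1 = 6.4317
beam 2: φ=-45°, α=195°
  direction (-0.9659, -0.2588); cell (6,1); t to first gridline: x 0.5901, y 2.9751 (then +1.0353 / +3.8637)
    (5,1) via x @ 0.5901
    (4,1) via x @ 1.6254
    (3,1) via x @ 2.6607
    (3,0) via y @ 2.9751  # hit
  → r_2 = 2.9751
beam 3: φ=45°, α=285°
  direction (0.2588, -0.9659); cell (6,1); t to first gridline: x 1.6614, y 0.7972 (then +3.8637 / +1.0353)
    (6,0) via y @ 0.7972  # hit
  → r_3 = 0.7972
beam 4: φ=90°, α=330°
  direction (0.8660, -0.5000); cell (6,1); t to first gridline: x 0.4965, y 1.5400 (then +1.1547 / +2.0000)
    (7,1) via x @ 0.4965
    (7,0) via y @ 1.5400  # hit
  → r_4 = 1.5400

ranges = [6.4317, 2.9751, 0.7972, 1.5400]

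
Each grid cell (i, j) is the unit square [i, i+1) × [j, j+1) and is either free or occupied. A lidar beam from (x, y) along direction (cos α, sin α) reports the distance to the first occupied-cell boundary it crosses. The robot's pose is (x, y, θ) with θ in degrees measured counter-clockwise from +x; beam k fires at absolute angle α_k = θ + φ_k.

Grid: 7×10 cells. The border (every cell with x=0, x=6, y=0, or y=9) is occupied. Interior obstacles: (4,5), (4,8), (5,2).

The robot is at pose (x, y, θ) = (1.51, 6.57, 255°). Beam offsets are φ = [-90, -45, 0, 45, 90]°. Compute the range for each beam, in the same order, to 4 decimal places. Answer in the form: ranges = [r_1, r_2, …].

ranges = [0.5280, 0.5889, 1.9705, 6.4317, 2.5778]

beam 1: φ=-90°, α=165°
  d=(-0.9659,0.2588)  start (1,6)  tX=0.5280 tY=1.6614  stride 1/|dx|=1.0353 1/|dy|=3.8637
    cross x-line → (0,6), t=0.5280 (wall)
  → r_1 = 0.5280
beam 2: φ=-45°, α=210°
  d=(-0.8660,-0.5000)  start (1,6)  tX=0.5889 tY=1.1400  stride 1/|dx|=1.1547 1/|dy|=2.0000
    cross x-line → (0,6), t=0.5889 (wall)
  → r_2 = 0.5889
beam 3: φ=0°, α=255°
  d=(-0.2588,-0.9659)  start (1,6)  tX=1.9705 tY=0.5901  stride 1/|dx|=3.8637 1/|dy|=1.0353
    cross y-line → (1,5), t=0.5901
    cross y-line → (1,4), t=1.6254
    cross x-line → (0,4), t=1.9705 (wall)
  → r_3 = 1.9705
beam 4: φ=45°, α=300°
  d=(0.5000,-0.8660)  start (1,6)  tX=0.9800 tY=0.6582  stride 1/|dx|=2.0000 1/|dy|=1.1547
    cross y-line → (1,5), t=0.6582
    cross x-line → (2,5), t=0.9800
    cross y-line → (2,4), t=1.8129
    cross y-line → (2,3), t=2.9676
    cross x-line → (3,3), t=2.9800
    cross y-line → (3,2), t=4.1223
    cross x-line → (4,2), t=4.9800
    cross y-line → (4,1), t=5.2770
    cross y-line → (4,0), t=6.4317 (wall)
  → r_4 = 6.4317
beam 5: φ=90°, α=345°
  d=(0.9659,-0.2588)  start (1,6)  tX=0.5073 tY=2.2023  stride 1/|dx|=1.0353 1/|dy|=3.8637
    cross x-line → (2,6), t=0.5073
    cross x-line → (3,6), t=1.5426
    cross y-line → (3,5), t=2.2023
    cross x-line → (4,5), t=2.5778 (wall)
  → r_5 = 2.5778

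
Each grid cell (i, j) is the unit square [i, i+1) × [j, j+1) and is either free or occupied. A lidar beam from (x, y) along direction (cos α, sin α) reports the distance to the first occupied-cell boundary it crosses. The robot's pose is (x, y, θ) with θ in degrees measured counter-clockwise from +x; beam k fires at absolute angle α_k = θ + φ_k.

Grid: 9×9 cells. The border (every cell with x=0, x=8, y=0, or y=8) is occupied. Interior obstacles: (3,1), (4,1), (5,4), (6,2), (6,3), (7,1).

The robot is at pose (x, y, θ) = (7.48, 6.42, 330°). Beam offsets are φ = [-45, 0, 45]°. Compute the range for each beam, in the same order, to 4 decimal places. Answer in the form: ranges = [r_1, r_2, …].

ranges = [2.0091, 0.6004, 0.5383]

beam 1: φ=-45°, α=285°
  dir = (cos 285°, sin 285°) = (0.2588, -0.9659); from cell (7,6)
  next x-line at t=2.0091, next y-line at t=0.4348; Δt_x=3.8637, Δt_y=1.0353
    y: enter (7,5) at t=0.4348
    y: enter (7,4) at t=1.4701
    x: enter (8,4) at t=2.0091 ← occupied
  → r_1 = 2.0091
beam 2: φ=0°, α=330°
  dir = (cos 330°, sin 330°) = (0.8660, -0.5000); from cell (7,6)
  next x-line at t=0.6004, next y-line at t=0.8400; Δt_x=1.1547, Δt_y=2.0000
    x: enter (8,6) at t=0.6004 ← occupied
  → r_2 = 0.6004
beam 3: φ=45°, α=15°
  dir = (cos 15°, sin 15°) = (0.9659, 0.2588); from cell (7,6)
  next x-line at t=0.5383, next y-line at t=2.2409; Δt_x=1.0353, Δt_y=3.8637
    x: enter (8,6) at t=0.5383 ← occupied
  → r_3 = 0.5383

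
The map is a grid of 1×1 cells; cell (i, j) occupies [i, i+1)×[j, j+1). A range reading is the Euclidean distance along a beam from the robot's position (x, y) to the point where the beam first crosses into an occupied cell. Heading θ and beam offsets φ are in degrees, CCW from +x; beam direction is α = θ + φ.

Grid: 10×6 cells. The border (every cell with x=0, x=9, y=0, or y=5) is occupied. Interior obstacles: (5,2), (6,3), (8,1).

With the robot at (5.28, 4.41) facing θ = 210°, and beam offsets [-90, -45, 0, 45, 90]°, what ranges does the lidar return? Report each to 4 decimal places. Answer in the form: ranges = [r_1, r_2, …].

beam 1: φ=-90°, α=120°
  cosα=-0.5000 sinα=0.8660 | (5,4) | tMaxX 0.5600 tMaxY 0.6813 | tΔX 2.0000 tΔY 1.1547
    t=0.5600 [x] (4,4)
    t=0.6813 [y] (4,5) — stop
  → r_1 = 0.6813
beam 2: φ=-45°, α=165°
  cosα=-0.9659 sinα=0.2588 | (5,4) | tMaxX 0.2899 tMaxY 2.2796 | tΔX 1.0353 tΔY 3.8637
    t=0.2899 [x] (4,4)
    t=1.3252 [x] (3,4)
    t=2.2796 [y] (3,5) — stop
  → r_2 = 2.2796
beam 3: φ=0°, α=210°
  cosα=-0.8660 sinα=-0.5000 | (5,4) | tMaxX 0.3233 tMaxY 0.8200 | tΔX 1.1547 tΔY 2.0000
    t=0.3233 [x] (4,4)
    t=0.8200 [y] (4,3)
    t=1.4780 [x] (3,3)
    t=2.6327 [x] (2,3)
    t=2.8200 [y] (2,2)
    t=3.7874 [x] (1,2)
    t=4.8200 [y] (1,1)
    t=4.9421 [x] (0,1) — stop
  → r_3 = 4.9421
beam 4: φ=45°, α=255°
  cosα=-0.2588 sinα=-0.9659 | (5,4) | tMaxX 1.0818 tMaxY 0.4245 | tΔX 3.8637 tΔY 1.0353
    t=0.4245 [y] (5,3)
    t=1.0818 [x] (4,3)
    t=1.4597 [y] (4,2)
    t=2.4950 [y] (4,1)
    t=3.5303 [y] (4,0) — stop
  → r_4 = 3.5303
beam 5: φ=90°, α=300°
  cosα=0.5000 sinα=-0.8660 | (5,4) | tMaxX 1.4400 tMaxY 0.4734 | tΔX 2.0000 tΔY 1.1547
    t=0.4734 [y] (5,3)
    t=1.4400 [x] (6,3) — stop
  → r_5 = 1.4400

ranges = [0.6813, 2.2796, 4.9421, 3.5303, 1.4400]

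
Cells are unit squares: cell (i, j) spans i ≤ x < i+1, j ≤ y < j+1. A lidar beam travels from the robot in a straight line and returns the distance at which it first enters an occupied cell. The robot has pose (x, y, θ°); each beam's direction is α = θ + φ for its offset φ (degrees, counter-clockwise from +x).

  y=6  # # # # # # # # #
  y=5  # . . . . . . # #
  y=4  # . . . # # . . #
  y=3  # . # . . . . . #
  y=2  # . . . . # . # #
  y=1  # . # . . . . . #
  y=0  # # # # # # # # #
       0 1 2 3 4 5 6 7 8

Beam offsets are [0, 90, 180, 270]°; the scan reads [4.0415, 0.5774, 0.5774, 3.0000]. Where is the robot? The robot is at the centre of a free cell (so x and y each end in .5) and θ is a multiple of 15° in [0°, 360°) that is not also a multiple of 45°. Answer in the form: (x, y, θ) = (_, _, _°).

The pose lattice has 28·16 = 448 candidates. Test each by forward raycasting.
  (6.5, 4.5, 240°): beam 1 = 1.7321 ≠ 4.0415 ✗
  (3.5, 4.5, 345°): beam 1 = 0.5176 ≠ 4.0415 ✗
  (3.5, 5.5, 75°): beam 1 = 0.5176 ≠ 4.0415 ✗
  …
  (7.5, 4.5, 240°): r_1=4.0415, r_2=0.5774, r_3=0.5774, r_4=3.0000 — all match ✓
Unique over the lattice → pose = (7.5, 4.5, 240°).

(x, y, θ) = (7.5, 4.5, 240°)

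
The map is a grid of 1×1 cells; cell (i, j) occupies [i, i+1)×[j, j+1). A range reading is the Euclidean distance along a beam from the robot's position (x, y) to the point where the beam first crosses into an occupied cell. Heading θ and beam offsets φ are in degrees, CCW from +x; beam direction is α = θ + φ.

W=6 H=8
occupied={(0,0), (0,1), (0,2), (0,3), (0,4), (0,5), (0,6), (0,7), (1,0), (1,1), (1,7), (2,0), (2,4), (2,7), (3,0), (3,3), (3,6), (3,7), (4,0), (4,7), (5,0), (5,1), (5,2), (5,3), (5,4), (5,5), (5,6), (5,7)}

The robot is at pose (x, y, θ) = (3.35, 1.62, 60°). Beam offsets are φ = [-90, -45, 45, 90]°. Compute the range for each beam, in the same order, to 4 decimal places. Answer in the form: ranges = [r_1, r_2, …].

ranges = [1.2400, 1.7082, 2.4640, 2.7135]

beam 1: φ=-90°, α=330°
  cosα=0.8660 sinα=-0.5000 | (3,1) | tMaxX 0.7506 tMaxY 1.2400 | tΔX 1.1547 tΔY 2.0000
    t=0.7506 [x] (4,1)
    t=1.2400 [y] (4,0) — stop
  → r_1 = 1.2400
beam 2: φ=-45°, α=15°
  cosα=0.9659 sinα=0.2588 | (3,1) | tMaxX 0.6729 tMaxY 1.4682 | tΔX 1.0353 tΔY 3.8637
    t=0.6729 [x] (4,1)
    t=1.4682 [y] (4,2)
    t=1.7082 [x] (5,2) — stop
  → r_2 = 1.7082
beam 3: φ=45°, α=105°
  cosα=-0.2588 sinα=0.9659 | (3,1) | tMaxX 1.3523 tMaxY 0.3934 | tΔX 3.8637 tΔY 1.0353
    t=0.3934 [y] (3,2)
    t=1.3523 [x] (2,2)
    t=1.4287 [y] (2,3)
    t=2.4640 [y] (2,4) — stop
  → r_3 = 2.4640
beam 4: φ=90°, α=150°
  cosα=-0.8660 sinα=0.5000 | (3,1) | tMaxX 0.4041 tMaxY 0.7600 | tΔX 1.1547 tΔY 2.0000
    t=0.4041 [x] (2,1)
    t=0.7600 [y] (2,2)
    t=1.5588 [x] (1,2)
    t=2.7135 [x] (0,2) — stop
  → r_4 = 2.7135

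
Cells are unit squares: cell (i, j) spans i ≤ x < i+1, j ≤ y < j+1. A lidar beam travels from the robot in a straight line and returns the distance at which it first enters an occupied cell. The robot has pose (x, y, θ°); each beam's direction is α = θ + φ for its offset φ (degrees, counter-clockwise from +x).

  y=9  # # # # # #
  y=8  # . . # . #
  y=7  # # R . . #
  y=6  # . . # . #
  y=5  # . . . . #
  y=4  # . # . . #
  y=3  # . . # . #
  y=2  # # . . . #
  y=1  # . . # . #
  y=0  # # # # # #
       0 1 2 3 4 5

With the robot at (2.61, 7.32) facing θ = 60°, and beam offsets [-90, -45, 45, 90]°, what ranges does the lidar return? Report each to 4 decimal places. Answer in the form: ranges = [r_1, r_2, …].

beam 1: φ=-90°, α=330°
  cosα=0.8660 sinα=-0.5000 | (2,7) | tMaxX 0.4503 tMaxY 0.6400 | tΔX 1.1547 tΔY 2.0000
    t=0.4503 [x] (3,7)
    t=0.6400 [y] (3,6) — stop
  → r_1 = 0.6400
beam 2: φ=-45°, α=15°
  cosα=0.9659 sinα=0.2588 | (2,7) | tMaxX 0.4038 tMaxY 2.6273 | tΔX 1.0353 tΔY 3.8637
    t=0.4038 [x] (3,7)
    t=1.4390 [x] (4,7)
    t=2.4743 [x] (5,7) — stop
  → r_2 = 2.4743
beam 3: φ=45°, α=105°
  cosα=-0.2588 sinα=0.9659 | (2,7) | tMaxX 2.3569 tMaxY 0.7040 | tΔX 3.8637 tΔY 1.0353
    t=0.7040 [y] (2,8)
    t=1.7393 [y] (2,9) — stop
  → r_3 = 1.7393
beam 4: φ=90°, α=150°
  cosα=-0.8660 sinα=0.5000 | (2,7) | tMaxX 0.7044 tMaxY 1.3600 | tΔX 1.1547 tΔY 2.0000
    t=0.7044 [x] (1,7) — stop
  → r_4 = 0.7044

ranges = [0.6400, 2.4743, 1.7393, 0.7044]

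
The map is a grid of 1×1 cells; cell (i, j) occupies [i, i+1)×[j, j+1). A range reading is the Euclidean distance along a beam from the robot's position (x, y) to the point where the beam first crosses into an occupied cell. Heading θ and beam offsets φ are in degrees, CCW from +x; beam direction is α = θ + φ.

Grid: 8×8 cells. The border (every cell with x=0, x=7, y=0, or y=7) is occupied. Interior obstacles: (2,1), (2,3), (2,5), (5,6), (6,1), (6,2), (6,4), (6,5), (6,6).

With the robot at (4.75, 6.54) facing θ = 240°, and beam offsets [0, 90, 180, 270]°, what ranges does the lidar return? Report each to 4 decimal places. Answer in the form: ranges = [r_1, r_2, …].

beam 1: φ=0°, α=240°
  direction (-0.5000, -0.8660); cell (4,6); t to first gridline: x 1.5000, y 0.6235 (then +2.0000 / +1.1547)
    (4,5) via y @ 0.6235
    (3,5) via x @ 1.5000
    (3,4) via y @ 1.7782
    (3,3) via y @ 2.9329
    (2,3) via x @ 3.5000  # hit
  → r_1 = 3.5000
beam 2: φ=90°, α=330°
  direction (0.8660, -0.5000); cell (4,6); t to first gridline: x 0.2887, y 1.0800 (then +1.1547 / +2.0000)
    (5,6) via x @ 0.2887  # hit
  → r_2 = 0.2887
beam 3: φ=180°, α=60°
  direction (0.5000, 0.8660); cell (4,6); t to first gridline: x 0.5000, y 0.5312 (then +2.0000 / +1.1547)
    (5,6) via x @ 0.5000  # hit
  → r_3 = 0.5000
beam 4: φ=270°, α=150°
  direction (-0.8660, 0.5000); cell (4,6); t to first gridline: x 0.8660, y 0.9200 (then +1.1547 / +2.0000)
    (3,6) via x @ 0.8660
    (3,7) via y @ 0.9200  # hit
  → r_4 = 0.9200

ranges = [3.5000, 0.2887, 0.5000, 0.9200]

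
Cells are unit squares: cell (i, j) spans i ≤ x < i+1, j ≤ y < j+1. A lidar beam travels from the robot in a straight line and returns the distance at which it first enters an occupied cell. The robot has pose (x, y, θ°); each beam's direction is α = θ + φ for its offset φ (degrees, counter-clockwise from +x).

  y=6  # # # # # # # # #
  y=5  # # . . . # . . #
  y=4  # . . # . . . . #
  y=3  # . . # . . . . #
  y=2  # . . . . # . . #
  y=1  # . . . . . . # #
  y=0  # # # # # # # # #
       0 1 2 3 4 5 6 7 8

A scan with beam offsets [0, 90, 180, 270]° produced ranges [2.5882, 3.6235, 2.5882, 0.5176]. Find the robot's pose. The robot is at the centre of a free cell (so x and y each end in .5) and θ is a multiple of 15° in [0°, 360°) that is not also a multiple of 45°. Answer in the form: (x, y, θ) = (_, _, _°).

Enumerate (i+0.5, j+0.5, θ) over the 29 free cells and 16 admissible headings. For each, cast all 4 beams and compare to the given ranges.
  (1.5, 4.5, 75°): beam 1 = 0.5176 ≠ 2.5882 ✗
  (4.5, 2.5, 30°): beam 1 = 0.5774 ≠ 2.5882 ✗
  (3.5, 1.5, 240°): beam 1 = 0.5774 ≠ 2.5882 ✗
  …
  (4.5, 3.5, 285°): r_1=2.5882, r_2=3.6235, r_3=2.5882, r_4=0.5176 — all match ✓
Only this pose fits every beam.

(x, y, θ) = (4.5, 3.5, 285°)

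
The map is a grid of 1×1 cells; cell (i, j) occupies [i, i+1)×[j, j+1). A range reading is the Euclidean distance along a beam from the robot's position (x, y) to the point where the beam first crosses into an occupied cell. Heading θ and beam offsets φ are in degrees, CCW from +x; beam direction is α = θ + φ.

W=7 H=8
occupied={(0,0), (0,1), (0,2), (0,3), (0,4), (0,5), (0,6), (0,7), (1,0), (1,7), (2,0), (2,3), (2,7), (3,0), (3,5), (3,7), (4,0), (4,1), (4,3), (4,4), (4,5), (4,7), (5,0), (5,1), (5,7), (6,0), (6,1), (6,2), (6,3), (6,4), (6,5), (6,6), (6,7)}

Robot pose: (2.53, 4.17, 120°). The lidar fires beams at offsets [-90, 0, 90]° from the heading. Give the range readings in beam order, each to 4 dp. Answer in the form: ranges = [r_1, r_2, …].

ranges = [1.6600, 3.0600, 0.3400]

beam 1: φ=-90°, α=30°
  d=(0.8660,0.5000)  start (2,4)  tX=0.5427 tY=1.6600  stride 1/|dx|=1.1547 1/|dy|=2.0000
    cross x-line → (3,4), t=0.5427
    cross y-line → (3,5), t=1.6600 (wall)
  → r_1 = 1.6600
beam 2: φ=0°, α=120°
  d=(-0.5000,0.8660)  start (2,4)  tX=1.0600 tY=0.9584  stride 1/|dx|=2.0000 1/|dy|=1.1547
    cross y-line → (2,5), t=0.9584
    cross x-line → (1,5), t=1.0600
    cross y-line → (1,6), t=2.1131
    cross x-line → (0,6), t=3.0600 (wall)
  → r_2 = 3.0600
beam 3: φ=90°, α=210°
  d=(-0.8660,-0.5000)  start (2,4)  tX=0.6120 tY=0.3400  stride 1/|dx|=1.1547 1/|dy|=2.0000
    cross y-line → (2,3), t=0.3400 (wall)
  → r_3 = 0.3400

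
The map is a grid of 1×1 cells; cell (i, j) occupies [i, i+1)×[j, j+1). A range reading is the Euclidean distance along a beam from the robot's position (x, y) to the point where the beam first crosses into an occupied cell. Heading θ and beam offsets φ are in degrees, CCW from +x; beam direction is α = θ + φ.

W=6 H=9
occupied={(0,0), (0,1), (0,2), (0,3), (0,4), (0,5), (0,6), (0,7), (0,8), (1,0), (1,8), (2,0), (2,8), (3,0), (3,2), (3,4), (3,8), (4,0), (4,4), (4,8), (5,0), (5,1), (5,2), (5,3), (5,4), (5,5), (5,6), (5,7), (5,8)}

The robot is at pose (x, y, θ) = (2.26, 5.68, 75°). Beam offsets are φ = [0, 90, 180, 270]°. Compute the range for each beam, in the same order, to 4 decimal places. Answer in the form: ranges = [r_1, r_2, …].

ranges = [2.4018, 1.3044, 4.8451, 2.6273]

beam 1: φ=0°, α=75°
  cosα=0.2588 sinα=0.9659 | (2,5) | tMaxX 2.8591 tMaxY 0.3313 | tΔX 3.8637 tΔY 1.0353
    t=0.3313 [y] (2,6)
    t=1.3666 [y] (2,7)
    t=2.4018 [y] (2,8) — stop
  → r_1 = 2.4018
beam 2: φ=90°, α=165°
  cosα=-0.9659 sinα=0.2588 | (2,5) | tMaxX 0.2692 tMaxY 1.2364 | tΔX 1.0353 tΔY 3.8637
    t=0.2692 [x] (1,5)
    t=1.2364 [y] (1,6)
    t=1.3044 [x] (0,6) — stop
  → r_2 = 1.3044
beam 3: φ=180°, α=255°
  cosα=-0.2588 sinα=-0.9659 | (2,5) | tMaxX 1.0046 tMaxY 0.7040 | tΔX 3.8637 tΔY 1.0353
    t=0.7040 [y] (2,4)
    t=1.0046 [x] (1,4)
    t=1.7393 [y] (1,3)
    t=2.7745 [y] (1,2)
    t=3.8098 [y] (1,1)
    t=4.8451 [y] (1,0) — stop
  → r_3 = 4.8451
beam 4: φ=270°, α=345°
  cosα=0.9659 sinα=-0.2588 | (2,5) | tMaxX 0.7661 tMaxY 2.6273 | tΔX 1.0353 tΔY 3.8637
    t=0.7661 [x] (3,5)
    t=1.8014 [x] (4,5)
    t=2.6273 [y] (4,4) — stop
  → r_4 = 2.6273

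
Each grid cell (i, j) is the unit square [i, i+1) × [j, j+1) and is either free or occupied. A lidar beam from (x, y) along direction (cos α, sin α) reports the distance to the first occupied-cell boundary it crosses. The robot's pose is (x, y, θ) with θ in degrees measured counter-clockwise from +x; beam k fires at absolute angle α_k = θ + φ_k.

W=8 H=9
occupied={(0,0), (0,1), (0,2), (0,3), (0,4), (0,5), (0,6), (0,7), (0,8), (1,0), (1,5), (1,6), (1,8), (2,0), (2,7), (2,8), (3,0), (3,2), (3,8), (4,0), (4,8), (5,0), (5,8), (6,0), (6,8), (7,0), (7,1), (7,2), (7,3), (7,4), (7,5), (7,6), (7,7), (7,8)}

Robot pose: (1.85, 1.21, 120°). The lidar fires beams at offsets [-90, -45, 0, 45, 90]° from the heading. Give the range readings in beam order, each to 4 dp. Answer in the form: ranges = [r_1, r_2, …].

beam 1: φ=-90°, α=30°
  cosα=0.8660 sinα=0.5000 | (1,1) | tMaxX 0.1732 tMaxY 1.5800 | tΔX 1.1547 tΔY 2.0000
    t=0.1732 [x] (2,1)
    t=1.3279 [x] (3,1)
    t=1.5800 [y] (3,2) — stop
  → r_1 = 1.5800
beam 2: φ=-45°, α=75°
  cosα=0.2588 sinα=0.9659 | (1,1) | tMaxX 0.5796 tMaxY 0.8179 | tΔX 3.8637 tΔY 1.0353
    t=0.5796 [x] (2,1)
    t=0.8179 [y] (2,2)
    t=1.8531 [y] (2,3)
    t=2.8884 [y] (2,4)
    t=3.9237 [y] (2,5)
    t=4.4433 [x] (3,5)
    t=4.9590 [y] (3,6)
    t=5.9942 [y] (3,7)
    t=7.0295 [y] (3,8) — stop
  → r_2 = 7.0295
beam 3: φ=0°, α=120°
  cosα=-0.5000 sinα=0.8660 | (1,1) | tMaxX 1.7000 tMaxY 0.9122 | tΔX 2.0000 tΔY 1.1547
    t=0.9122 [y] (1,2)
    t=1.7000 [x] (0,2) — stop
  → r_3 = 1.7000
beam 4: φ=45°, α=165°
  cosα=-0.9659 sinα=0.2588 | (1,1) | tMaxX 0.8800 tMaxY 3.0523 | tΔX 1.0353 tΔY 3.8637
    t=0.8800 [x] (0,1) — stop
  → r_4 = 0.8800
beam 5: φ=90°, α=210°
  cosα=-0.8660 sinα=-0.5000 | (1,1) | tMaxX 0.9815 tMaxY 0.4200 | tΔX 1.1547 tΔY 2.0000
    t=0.4200 [y] (1,0) — stop
  → r_5 = 0.4200

ranges = [1.5800, 7.0295, 1.7000, 0.8800, 0.4200]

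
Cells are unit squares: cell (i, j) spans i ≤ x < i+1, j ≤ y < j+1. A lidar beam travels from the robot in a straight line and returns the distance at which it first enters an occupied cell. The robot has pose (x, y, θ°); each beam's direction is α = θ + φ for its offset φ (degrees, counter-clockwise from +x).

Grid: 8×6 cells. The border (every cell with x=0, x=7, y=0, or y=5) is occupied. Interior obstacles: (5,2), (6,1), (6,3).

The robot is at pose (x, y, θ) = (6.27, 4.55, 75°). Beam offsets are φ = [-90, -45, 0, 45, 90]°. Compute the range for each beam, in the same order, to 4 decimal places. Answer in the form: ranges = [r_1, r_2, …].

beam 1: φ=-90°, α=345°
  d=(0.9659,-0.2588)  start (6,4)  tX=0.7558 tY=2.1250  stride 1/|dx|=1.0353 1/|dy|=3.8637
    cross x-line → (7,4), t=0.7558 (wall)
  → r_1 = 0.7558
beam 2: φ=-45°, α=30°
  d=(0.8660,0.5000)  start (6,4)  tX=0.8429 tY=0.9000  stride 1/|dx|=1.1547 1/|dy|=2.0000
    cross x-line → (7,4), t=0.8429 (wall)
  → r_2 = 0.8429
beam 3: φ=0°, α=75°
  d=(0.2588,0.9659)  start (6,4)  tX=2.8205 tY=0.4659  stride 1/|dx|=3.8637 1/|dy|=1.0353
    cross y-line → (6,5), t=0.4659 (wall)
  → r_3 = 0.4659
beam 4: φ=45°, α=120°
  d=(-0.5000,0.8660)  start (6,4)  tX=0.5400 tY=0.5196  stride 1/|dx|=2.0000 1/|dy|=1.1547
    cross y-line → (6,5), t=0.5196 (wall)
  → r_4 = 0.5196
beam 5: φ=90°, α=165°
  d=(-0.9659,0.2588)  start (6,4)  tX=0.2795 tY=1.7387  stride 1/|dx|=1.0353 1/|dy|=3.8637
    cross x-line → (5,4), t=0.2795
    cross x-line → (4,4), t=1.3148
    cross y-line → (4,5), t=1.7387 (wall)
  → r_5 = 1.7387

ranges = [0.7558, 0.8429, 0.4659, 0.5196, 1.7387]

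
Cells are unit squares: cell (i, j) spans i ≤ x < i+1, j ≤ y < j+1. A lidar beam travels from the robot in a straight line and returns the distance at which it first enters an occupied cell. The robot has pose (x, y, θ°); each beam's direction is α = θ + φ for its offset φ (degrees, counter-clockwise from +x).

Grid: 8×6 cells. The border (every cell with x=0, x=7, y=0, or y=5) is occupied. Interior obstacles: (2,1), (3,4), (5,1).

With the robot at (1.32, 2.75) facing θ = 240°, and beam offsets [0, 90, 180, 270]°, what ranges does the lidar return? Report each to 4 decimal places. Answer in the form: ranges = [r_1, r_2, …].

beam 1: φ=0°, α=240°
  dir = (cos 240°, sin 240°) = (-0.5000, -0.8660); from cell (1,2)
  next x-line at t=0.6400, next y-line at t=0.8660; Δt_x=2.0000, Δt_y=1.1547
    x: enter (0,2) at t=0.6400 ← occupied
  → r_1 = 0.6400
beam 2: φ=90°, α=330°
  dir = (cos 330°, sin 330°) = (0.8660, -0.5000); from cell (1,2)
  next x-line at t=0.7852, next y-line at t=1.5000; Δt_x=1.1547, Δt_y=2.0000
    x: enter (2,2) at t=0.7852
    y: enter (2,1) at t=1.5000 ← occupied
  → r_2 = 1.5000
beam 3: φ=180°, α=60°
  dir = (cos 60°, sin 60°) = (0.5000, 0.8660); from cell (1,2)
  next x-line at t=1.3600, next y-line at t=0.2887; Δt_x=2.0000, Δt_y=1.1547
    y: enter (1,3) at t=0.2887
    x: enter (2,3) at t=1.3600
    y: enter (2,4) at t=1.4434
    y: enter (2,5) at t=2.5981 ← occupied
  → r_3 = 2.5981
beam 4: φ=270°, α=150°
  dir = (cos 150°, sin 150°) = (-0.8660, 0.5000); from cell (1,2)
  next x-line at t=0.3695, next y-line at t=0.5000; Δt_x=1.1547, Δt_y=2.0000
    x: enter (0,2) at t=0.3695 ← occupied
  → r_4 = 0.3695

ranges = [0.6400, 1.5000, 2.5981, 0.3695]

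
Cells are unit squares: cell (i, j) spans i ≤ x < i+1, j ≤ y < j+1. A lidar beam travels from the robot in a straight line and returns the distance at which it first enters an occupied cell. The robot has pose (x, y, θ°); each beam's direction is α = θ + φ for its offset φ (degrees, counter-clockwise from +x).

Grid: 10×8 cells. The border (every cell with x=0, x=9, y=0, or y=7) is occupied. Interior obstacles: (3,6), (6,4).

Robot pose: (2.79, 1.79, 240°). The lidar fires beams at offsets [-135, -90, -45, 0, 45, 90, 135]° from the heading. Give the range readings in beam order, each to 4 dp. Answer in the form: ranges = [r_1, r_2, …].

ranges = [5.3938, 2.0669, 1.8531, 0.9122, 0.8179, 1.5800, 6.4291]

beam 1: φ=-135°, α=105°
  dir = (cos 105°, sin 105°) = (-0.2588, 0.9659); from cell (2,1)
  next x-line at t=3.0523, next y-line at t=0.2174; Δt_x=3.8637, Δt_y=1.0353
    y: enter (2,2) at t=0.2174
    y: enter (2,3) at t=1.2527
    y: enter (2,4) at t=2.2880
    x: enter (1,4) at t=3.0523
    y: enter (1,5) at t=3.3232
    y: enter (1,6) at t=4.3585
    y: enter (1,7) at t=5.3938 ← occupied
  → r_1 = 5.3938
beam 2: φ=-90°, α=150°
  dir = (cos 150°, sin 150°) = (-0.8660, 0.5000); from cell (2,1)
  next x-line at t=0.9122, next y-line at t=0.4200; Δt_x=1.1547, Δt_y=2.0000
    y: enter (2,2) at t=0.4200
    x: enter (1,2) at t=0.9122
    x: enter (0,2) at t=2.0669 ← occupied
  → r_2 = 2.0669
beam 3: φ=-45°, α=195°
  dir = (cos 195°, sin 195°) = (-0.9659, -0.2588); from cell (2,1)
  next x-line at t=0.8179, next y-line at t=3.0523; Δt_x=1.0353, Δt_y=3.8637
    x: enter (1,1) at t=0.8179
    x: enter (0,1) at t=1.8531 ← occupied
  → r_3 = 1.8531
beam 4: φ=0°, α=240°
  dir = (cos 240°, sin 240°) = (-0.5000, -0.8660); from cell (2,1)
  next x-line at t=1.5800, next y-line at t=0.9122; Δt_x=2.0000, Δt_y=1.1547
    y: enter (2,0) at t=0.9122 ← occupied
  → r_4 = 0.9122
beam 5: φ=45°, α=285°
  dir = (cos 285°, sin 285°) = (0.2588, -0.9659); from cell (2,1)
  next x-line at t=0.8114, next y-line at t=0.8179; Δt_x=3.8637, Δt_y=1.0353
    x: enter (3,1) at t=0.8114
    y: enter (3,0) at t=0.8179 ← occupied
  → r_5 = 0.8179
beam 6: φ=90°, α=330°
  dir = (cos 330°, sin 330°) = (0.8660, -0.5000); from cell (2,1)
  next x-line at t=0.2425, next y-line at t=1.5800; Δt_x=1.1547, Δt_y=2.0000
    x: enter (3,1) at t=0.2425
    x: enter (4,1) at t=1.3972
    y: enter (4,0) at t=1.5800 ← occupied
  → r_6 = 1.5800
beam 7: φ=135°, α=15°
  dir = (cos 15°, sin 15°) = (0.9659, 0.2588); from cell (2,1)
  next x-line at t=0.2174, next y-line at t=0.8114; Δt_x=1.0353, Δt_y=3.8637
    x: enter (3,1) at t=0.2174
    y: enter (3,2) at t=0.8114
    x: enter (4,2) at t=1.2527
    x: enter (5,2) at t=2.2880
    x: enter (6,2) at t=3.3232
    x: enter (7,2) at t=4.3585
    y: enter (7,3) at t=4.6751
    x: enter (8,3) at t=5.3938
    x: enter (9,3) at t=6.4291 ← occupied
  → r_7 = 6.4291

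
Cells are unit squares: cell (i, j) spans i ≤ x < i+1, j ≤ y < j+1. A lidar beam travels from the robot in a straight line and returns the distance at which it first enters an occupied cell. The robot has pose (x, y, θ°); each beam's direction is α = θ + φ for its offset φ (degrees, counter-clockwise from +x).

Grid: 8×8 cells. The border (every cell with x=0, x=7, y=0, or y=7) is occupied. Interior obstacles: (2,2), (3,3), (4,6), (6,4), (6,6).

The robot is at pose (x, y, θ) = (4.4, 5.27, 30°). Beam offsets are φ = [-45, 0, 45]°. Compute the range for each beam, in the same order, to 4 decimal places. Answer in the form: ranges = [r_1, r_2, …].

beam 1: φ=-45°, α=345°
  cosα=0.9659 sinα=-0.2588 | (4,5) | tMaxX 0.6212 tMaxY 1.0432 | tΔX 1.0353 tΔY 3.8637
    t=0.6212 [x] (5,5)
    t=1.0432 [y] (5,4)
    t=1.6564 [x] (6,4) — stop
  → r_1 = 1.6564
beam 2: φ=0°, α=30°
  cosα=0.8660 sinα=0.5000 | (4,5) | tMaxX 0.6928 tMaxY 1.4600 | tΔX 1.1547 tΔY 2.0000
    t=0.6928 [x] (5,5)
    t=1.4600 [y] (5,6)
    t=1.8475 [x] (6,6) — stop
  → r_2 = 1.8475
beam 3: φ=45°, α=75°
  cosα=0.2588 sinα=0.9659 | (4,5) | tMaxX 2.3182 tMaxY 0.7558 | tΔX 3.8637 tΔY 1.0353
    t=0.7558 [y] (4,6) — stop
  → r_3 = 0.7558

ranges = [1.6564, 1.8475, 0.7558]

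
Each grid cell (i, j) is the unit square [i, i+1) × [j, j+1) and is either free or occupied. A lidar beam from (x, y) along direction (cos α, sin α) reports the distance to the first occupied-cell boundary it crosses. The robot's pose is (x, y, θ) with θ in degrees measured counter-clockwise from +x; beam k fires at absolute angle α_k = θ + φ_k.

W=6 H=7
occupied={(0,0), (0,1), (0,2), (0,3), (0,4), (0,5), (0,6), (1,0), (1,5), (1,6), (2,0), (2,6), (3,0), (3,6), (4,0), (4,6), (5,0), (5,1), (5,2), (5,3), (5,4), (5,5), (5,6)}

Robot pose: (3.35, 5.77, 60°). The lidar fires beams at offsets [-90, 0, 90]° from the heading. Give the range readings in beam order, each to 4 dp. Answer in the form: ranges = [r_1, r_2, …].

ranges = [1.9053, 0.2656, 0.4600]

beam 1: φ=-90°, α=330°
  direction (0.8660, -0.5000); cell (3,5); t to first gridline: x 0.7506, y 1.5400 (then +1.1547 / +2.0000)
    (4,5) via x @ 0.7506
    (4,4) via y @ 1.5400
    (5,4) via x @ 1.9053  # hit
  → r_1 = 1.9053
beam 2: φ=0°, α=60°
  direction (0.5000, 0.8660); cell (3,5); t to first gridline: x 1.3000, y 0.2656 (then +2.0000 / +1.1547)
    (3,6) via y @ 0.2656  # hit
  → r_2 = 0.2656
beam 3: φ=90°, α=150°
  direction (-0.8660, 0.5000); cell (3,5); t to first gridline: x 0.4041, y 0.4600 (then +1.1547 / +2.0000)
    (2,5) via x @ 0.4041
    (2,6) via y @ 0.4600  # hit
  → r_3 = 0.4600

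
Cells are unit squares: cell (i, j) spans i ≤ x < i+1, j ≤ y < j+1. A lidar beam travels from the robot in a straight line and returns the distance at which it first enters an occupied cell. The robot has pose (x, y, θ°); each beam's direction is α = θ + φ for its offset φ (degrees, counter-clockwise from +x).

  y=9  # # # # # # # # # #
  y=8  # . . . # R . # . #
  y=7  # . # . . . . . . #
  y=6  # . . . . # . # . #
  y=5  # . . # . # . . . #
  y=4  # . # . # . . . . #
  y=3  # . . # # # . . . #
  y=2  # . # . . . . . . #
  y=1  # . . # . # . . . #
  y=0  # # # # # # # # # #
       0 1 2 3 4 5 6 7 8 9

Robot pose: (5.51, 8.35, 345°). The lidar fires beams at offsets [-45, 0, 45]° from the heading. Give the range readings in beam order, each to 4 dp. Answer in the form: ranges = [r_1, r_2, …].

beam 1: φ=-45°, α=300°
  cosα=0.5000 sinα=-0.8660 | (5,8) | tMaxX 0.9800 tMaxY 0.4041 | tΔX 2.0000 tΔY 1.1547
    t=0.4041 [y] (5,7)
    t=0.9800 [x] (6,7)
    t=1.5588 [y] (6,6)
    t=2.7135 [y] (6,5)
    t=2.9800 [x] (7,5)
    t=3.8682 [y] (7,4)
    t=4.9800 [x] (8,4)
    t=5.0229 [y] (8,3)
    t=6.1776 [y] (8,2)
    t=6.9800 [x] (9,2) — stop
  → r_1 = 6.9800
beam 2: φ=0°, α=345°
  cosα=0.9659 sinα=-0.2588 | (5,8) | tMaxX 0.5073 tMaxY 1.3523 | tΔX 1.0353 tΔY 3.8637
    t=0.5073 [x] (6,8)
    t=1.3523 [y] (6,7)
    t=1.5426 [x] (7,7)
    t=2.5778 [x] (8,7)
    t=3.6131 [x] (9,7) — stop
  → r_2 = 3.6131
beam 3: φ=45°, α=30°
  cosα=0.8660 sinα=0.5000 | (5,8) | tMaxX 0.5658 tMaxY 1.3000 | tΔX 1.1547 tΔY 2.0000
    t=0.5658 [x] (6,8)
    t=1.3000 [y] (6,9) — stop
  → r_3 = 1.3000

ranges = [6.9800, 3.6131, 1.3000]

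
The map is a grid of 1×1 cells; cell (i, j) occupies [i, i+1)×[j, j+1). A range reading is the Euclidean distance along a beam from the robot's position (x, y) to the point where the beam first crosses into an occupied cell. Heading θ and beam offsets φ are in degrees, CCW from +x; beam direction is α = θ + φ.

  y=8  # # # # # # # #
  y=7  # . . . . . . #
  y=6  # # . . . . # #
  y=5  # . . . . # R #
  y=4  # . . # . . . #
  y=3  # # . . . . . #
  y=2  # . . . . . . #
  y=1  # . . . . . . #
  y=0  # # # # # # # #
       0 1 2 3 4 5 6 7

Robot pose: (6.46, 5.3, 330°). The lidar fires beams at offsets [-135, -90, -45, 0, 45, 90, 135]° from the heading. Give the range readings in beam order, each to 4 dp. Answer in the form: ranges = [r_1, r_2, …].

beam 1: φ=-135°, α=195°
  d=(-0.9659,-0.2588)  start (6,5)  tX=0.4762 tY=1.1591  stride 1/|dx|=1.0353 1/|dy|=3.8637
    cross x-line → (5,5), t=0.4762 (wall)
  → r_1 = 0.4762
beam 2: φ=-90°, α=240°
  d=(-0.5000,-0.8660)  start (6,5)  tX=0.9200 tY=0.3464  stride 1/|dx|=2.0000 1/|dy|=1.1547
    cross y-line → (6,4), t=0.3464
    cross x-line → (5,4), t=0.9200
    cross y-line → (5,3), t=1.5011
    cross y-line → (5,2), t=2.6558
    cross x-line → (4,2), t=2.9200
    cross y-line → (4,1), t=3.8105
    cross x-line → (3,1), t=4.9200
    cross y-line → (3,0), t=4.9652 (wall)
  → r_2 = 4.9652
beam 3: φ=-45°, α=285°
  d=(0.2588,-0.9659)  start (6,5)  tX=2.0864 tY=0.3106  stride 1/|dx|=3.8637 1/|dy|=1.0353
    cross y-line → (6,4), t=0.3106
    cross y-line → (6,3), t=1.3459
    cross x-line → (7,3), t=2.0864 (wall)
  → r_3 = 2.0864
beam 4: φ=0°, α=330°
  d=(0.8660,-0.5000)  start (6,5)  tX=0.6235 tY=0.6000  stride 1/|dx|=1.1547 1/|dy|=2.0000
    cross y-line → (6,4), t=0.6000
    cross x-line → (7,4), t=0.6235 (wall)
  → r_4 = 0.6235
beam 5: φ=45°, α=15°
  d=(0.9659,0.2588)  start (6,5)  tX=0.5590 tY=2.7046  stride 1/|dx|=1.0353 1/|dy|=3.8637
    cross x-line → (7,5), t=0.5590 (wall)
  → r_5 = 0.5590
beam 6: φ=90°, α=60°
  d=(0.5000,0.8660)  start (6,5)  tX=1.0800 tY=0.8083  stride 1/|dx|=2.0000 1/|dy|=1.1547
    cross y-line → (6,6), t=0.8083 (wall)
  → r_6 = 0.8083
beam 7: φ=135°, α=105°
  d=(-0.2588,0.9659)  start (6,5)  tX=1.7773 tY=0.7247  stride 1/|dx|=3.8637 1/|dy|=1.0353
    cross y-line → (6,6), t=0.7247 (wall)
  → r_7 = 0.7247

ranges = [0.4762, 4.9652, 2.0864, 0.6235, 0.5590, 0.8083, 0.7247]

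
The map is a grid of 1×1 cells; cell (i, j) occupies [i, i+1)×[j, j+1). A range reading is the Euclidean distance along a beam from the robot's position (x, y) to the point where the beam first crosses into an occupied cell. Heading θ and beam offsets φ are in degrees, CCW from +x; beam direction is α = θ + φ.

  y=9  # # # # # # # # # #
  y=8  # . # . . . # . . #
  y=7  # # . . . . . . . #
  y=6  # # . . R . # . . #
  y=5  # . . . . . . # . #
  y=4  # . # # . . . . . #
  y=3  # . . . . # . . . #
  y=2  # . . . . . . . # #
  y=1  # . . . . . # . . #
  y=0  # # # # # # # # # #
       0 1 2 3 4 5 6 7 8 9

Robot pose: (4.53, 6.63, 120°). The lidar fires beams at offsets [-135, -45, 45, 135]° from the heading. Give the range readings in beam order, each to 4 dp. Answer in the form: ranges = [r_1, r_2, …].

beam 1: φ=-135°, α=345°
  direction (0.9659, -0.2588); cell (4,6); t to first gridline: x 0.4866, y 2.4341 (then +1.0353 / +3.8637)
    (5,6) via x @ 0.4866
    (6,6) via x @ 1.5219  # hit
  → r_1 = 1.5219
beam 2: φ=-45°, α=75°
  direction (0.2588, 0.9659); cell (4,6); t to first gridline: x 1.8159, y 0.3831 (then +3.8637 / +1.0353)
    (4,7) via y @ 0.3831
    (4,8) via y @ 1.4183
    (5,8) via x @ 1.8159
    (5,9) via y @ 2.4536  # hit
  → r_2 = 2.4536
beam 3: φ=45°, α=165°
  direction (-0.9659, 0.2588); cell (4,6); t to first gridline: x 0.5487, y 1.4296 (then +1.0353 / +3.8637)
    (3,6) via x @ 0.5487
    (3,7) via y @ 1.4296
    (2,7) via x @ 1.5840
    (1,7) via x @ 2.6192  # hit
  → r_3 = 2.6192
beam 4: φ=135°, α=255°
  direction (-0.2588, -0.9659); cell (4,6); t to first gridline: x 2.0478, y 0.6522 (then +3.8637 / +1.0353)
    (4,5) via y @ 0.6522
    (4,4) via y @ 1.6875
    (3,4) via x @ 2.0478  # hit
  → r_4 = 2.0478

ranges = [1.5219, 2.4536, 2.6192, 2.0478]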